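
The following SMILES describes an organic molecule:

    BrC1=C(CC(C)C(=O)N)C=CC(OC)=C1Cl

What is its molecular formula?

Walk through each heavy atom and fill implicit hydrogens from standard valence (C 4, N 3, O 2, S 2, halogen 1):
  atom 1: Br (halogen, monovalent) → 0 H
  atom 2: C, bond orders sum to 4 (valence 4) → 0 H
  atom 3: C, bond orders sum to 4 (valence 4) → 0 H
  atom 4: C, bond orders sum to 2 (valence 4) → 2 H
  atom 5: C, bond orders sum to 3 (valence 4) → 1 H
  atom 6: C, bond orders sum to 1 (valence 4) → 3 H
  atom 7: C, bond orders sum to 4 (valence 4) → 0 H
  atom 8: O, bond orders sum to 2 (valence 2) → 0 H
  atom 9: N, bond orders sum to 1 (valence 3) → 2 H
  atom 10: C, bond orders sum to 3 (valence 4) → 1 H
  atom 11: C, bond orders sum to 3 (valence 4) → 1 H
  atom 12: C, bond orders sum to 4 (valence 4) → 0 H
  atom 13: O, bond orders sum to 2 (valence 2) → 0 H
  atom 14: C, bond orders sum to 1 (valence 4) → 3 H
  atom 15: C, bond orders sum to 4 (valence 4) → 0 H
  atom 16: Cl (halogen, monovalent) → 0 H
Totals → C:11, H:13, Br:1, Cl:1, N:1, O:2.

C11H13BrClNO2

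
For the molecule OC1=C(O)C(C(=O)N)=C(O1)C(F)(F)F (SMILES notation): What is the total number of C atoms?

6

Count every carbon token in the SMILES (each C, including those in ring-closure positions and inside branches).
Carbon count: 6.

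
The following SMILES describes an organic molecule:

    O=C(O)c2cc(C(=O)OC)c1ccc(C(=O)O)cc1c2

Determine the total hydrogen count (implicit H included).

10

Walk through each heavy atom and fill implicit hydrogens from standard valence (C 4, N 3, O 2, S 2, halogen 1); for lowercase aromatic atoms, an aromatic c carries 1 H when it has two neighbours and 0 H with three, and aromatic n carries 0 H:
  atom 1: O, bond orders sum to 2 (valence 2) → 0 H
  atom 2: C, bond orders sum to 4 (valence 4) → 0 H
  atom 3: O, bond orders sum to 1 (valence 2) → 1 H
  atom 4: aromatic c, 3 neighbours → 0 H
  atom 5: aromatic c, 2 neighbours → 1 H
  atom 6: aromatic c, 3 neighbours → 0 H
  atom 7: C, bond orders sum to 4 (valence 4) → 0 H
  atom 8: O, bond orders sum to 2 (valence 2) → 0 H
  atom 9: O, bond orders sum to 2 (valence 2) → 0 H
  atom 10: C, bond orders sum to 1 (valence 4) → 3 H
  atom 11: aromatic c, 3 neighbours → 0 H
  atom 12: aromatic c, 2 neighbours → 1 H
  atom 13: aromatic c, 2 neighbours → 1 H
  atom 14: aromatic c, 3 neighbours → 0 H
  atom 15: C, bond orders sum to 4 (valence 4) → 0 H
  atom 16: O, bond orders sum to 2 (valence 2) → 0 H
  atom 17: O, bond orders sum to 1 (valence 2) → 1 H
  atom 18: aromatic c, 2 neighbours → 1 H
  atom 19: aromatic c, 3 neighbours → 0 H
  atom 20: aromatic c, 2 neighbours → 1 H
Total hydrogens: 10.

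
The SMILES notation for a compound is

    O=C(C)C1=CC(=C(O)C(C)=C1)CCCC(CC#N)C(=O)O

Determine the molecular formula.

Walk through each heavy atom and fill implicit hydrogens from standard valence (C 4, N 3, O 2, S 2, halogen 1):
  atom 1: O, bond orders sum to 2 (valence 2) → 0 H
  atom 2: C, bond orders sum to 4 (valence 4) → 0 H
  atom 3: C, bond orders sum to 1 (valence 4) → 3 H
  atom 4: C, bond orders sum to 4 (valence 4) → 0 H
  atom 5: C, bond orders sum to 3 (valence 4) → 1 H
  atom 6: C, bond orders sum to 4 (valence 4) → 0 H
  atom 7: C, bond orders sum to 4 (valence 4) → 0 H
  atom 8: O, bond orders sum to 1 (valence 2) → 1 H
  atom 9: C, bond orders sum to 4 (valence 4) → 0 H
  atom 10: C, bond orders sum to 1 (valence 4) → 3 H
  atom 11: C, bond orders sum to 3 (valence 4) → 1 H
  atom 12: C, bond orders sum to 2 (valence 4) → 2 H
  atom 13: C, bond orders sum to 2 (valence 4) → 2 H
  atom 14: C, bond orders sum to 2 (valence 4) → 2 H
  atom 15: C, bond orders sum to 3 (valence 4) → 1 H
  atom 16: C, bond orders sum to 2 (valence 4) → 2 H
  atom 17: C, bond orders sum to 4 (valence 4) → 0 H
  atom 18: N, bond orders sum to 3 (valence 3) → 0 H
  atom 19: C, bond orders sum to 4 (valence 4) → 0 H
  atom 20: O, bond orders sum to 2 (valence 2) → 0 H
  atom 21: O, bond orders sum to 1 (valence 2) → 1 H
Totals → C:16, H:19, N:1, O:4.

C16H19NO4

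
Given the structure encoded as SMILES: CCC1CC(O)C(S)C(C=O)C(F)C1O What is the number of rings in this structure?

In SMILES, each pair of matching ring-closure digits denotes one ring-closing bond; the number of such bonds equals the number of independent rings.
Ring-closure bonds here: 1.

1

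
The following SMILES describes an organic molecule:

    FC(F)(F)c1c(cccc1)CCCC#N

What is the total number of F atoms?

Scan the SMILES for F atoms (remember two-letter symbols like Cl and Br are single atoms).
Fluorine count: 3.

3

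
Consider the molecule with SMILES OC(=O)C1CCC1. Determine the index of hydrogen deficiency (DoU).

Degree of unsaturation = (number of rings) + (number of π bonds).
Ring closures in the SMILES: 1.
π bonds: 1 double bond (each 1 DoU) → 1 DoU from unsaturation.
Total DoU = 1 + 1 = 2.

2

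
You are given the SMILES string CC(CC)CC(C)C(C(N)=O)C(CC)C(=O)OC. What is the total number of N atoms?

Scan the SMILES for N atoms (remember two-letter symbols like Cl and Br are single atoms).
Nitrogen count: 1.

1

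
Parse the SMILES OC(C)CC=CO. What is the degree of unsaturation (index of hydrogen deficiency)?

Molecular formula: C5H10O2.
DoU = (2C + 2 + N − H − X) / 2, where X is the halogen count and O/S are ignored.
    = (2·5 + 2 + 0 − 10 − 0) / 2 = 2 / 2 = 1.

1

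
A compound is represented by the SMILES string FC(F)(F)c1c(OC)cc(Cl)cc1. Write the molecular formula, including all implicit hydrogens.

Walk through each heavy atom and fill implicit hydrogens from standard valence (C 4, N 3, O 2, S 2, halogen 1); for lowercase aromatic atoms, an aromatic c carries 1 H when it has two neighbours and 0 H with three, and aromatic n carries 0 H:
  atom 1: F (halogen, monovalent) → 0 H
  atom 2: C, bond orders sum to 4 (valence 4) → 0 H
  atom 3: F (halogen, monovalent) → 0 H
  atom 4: F (halogen, monovalent) → 0 H
  atom 5: aromatic c, 3 neighbours → 0 H
  atom 6: aromatic c, 3 neighbours → 0 H
  atom 7: O, bond orders sum to 2 (valence 2) → 0 H
  atom 8: C, bond orders sum to 1 (valence 4) → 3 H
  atom 9: aromatic c, 2 neighbours → 1 H
  atom 10: aromatic c, 3 neighbours → 0 H
  atom 11: Cl (halogen, monovalent) → 0 H
  atom 12: aromatic c, 2 neighbours → 1 H
  atom 13: aromatic c, 2 neighbours → 1 H
Totals → C:8, H:6, Cl:1, F:3, O:1.
In Hill order: C8H6ClF3O.

C8H6ClF3O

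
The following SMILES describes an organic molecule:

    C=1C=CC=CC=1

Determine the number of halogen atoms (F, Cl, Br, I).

Scan the SMILES for the halogen motif — none present.

0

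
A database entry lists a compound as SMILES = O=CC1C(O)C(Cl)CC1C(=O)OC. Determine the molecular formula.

C8H11ClO4

Walk through each heavy atom and fill implicit hydrogens from standard valence (C 4, N 3, O 2, S 2, halogen 1):
  atom 1: O, bond orders sum to 2 (valence 2) → 0 H
  atom 2: C, bond orders sum to 3 (valence 4) → 1 H
  atom 3: C, bond orders sum to 3 (valence 4) → 1 H
  atom 4: C, bond orders sum to 3 (valence 4) → 1 H
  atom 5: O, bond orders sum to 1 (valence 2) → 1 H
  atom 6: C, bond orders sum to 3 (valence 4) → 1 H
  atom 7: Cl (halogen, monovalent) → 0 H
  atom 8: C, bond orders sum to 2 (valence 4) → 2 H
  atom 9: C, bond orders sum to 3 (valence 4) → 1 H
  atom 10: C, bond orders sum to 4 (valence 4) → 0 H
  atom 11: O, bond orders sum to 2 (valence 2) → 0 H
  atom 12: O, bond orders sum to 2 (valence 2) → 0 H
  atom 13: C, bond orders sum to 1 (valence 4) → 3 H
Totals → C:8, H:11, Cl:1, O:4.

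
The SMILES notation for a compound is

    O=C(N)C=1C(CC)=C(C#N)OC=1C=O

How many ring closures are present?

In SMILES, each pair of matching ring-closure digits denotes one ring-closing bond; the number of such bonds equals the number of independent rings.
Ring-closure bonds here: 1.

1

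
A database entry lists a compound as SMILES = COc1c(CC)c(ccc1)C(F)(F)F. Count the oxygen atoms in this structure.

Scan the SMILES for O atoms (remember two-letter symbols like Cl and Br are single atoms).
Oxygen count: 1.

1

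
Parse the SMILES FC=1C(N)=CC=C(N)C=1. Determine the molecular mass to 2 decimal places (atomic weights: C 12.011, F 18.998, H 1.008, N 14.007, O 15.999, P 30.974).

126.13 g/mol

First, the molecular formula is C6H7FN2 (counting implicit H from valence).
  C: 6 × 12.011 = 72.066
  F: 1 × 18.998 = 18.998
  H: 7 × 1.008 = 7.056
  N: 2 × 14.007 = 28.014
Sum: 6×12.011 + 1×18.998 + 7×1.008 + 2×14.007 = 126.134 → 126.13 g/mol.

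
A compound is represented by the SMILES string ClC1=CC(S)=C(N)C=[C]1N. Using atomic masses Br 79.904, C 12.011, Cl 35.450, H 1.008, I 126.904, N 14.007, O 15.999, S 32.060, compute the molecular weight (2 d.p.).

174.65 g/mol

First, the molecular formula is C6H7ClN2S (counting implicit H from valence).
  C: 6 × 12.011 = 72.066
  Cl: 1 × 35.450 = 35.450
  H: 7 × 1.008 = 7.056
  N: 2 × 14.007 = 28.014
  S: 1 × 32.060 = 32.060
Sum: 6×12.011 + 1×35.450 + 7×1.008 + 2×14.007 + 1×32.060 = 174.646 → 174.65 g/mol.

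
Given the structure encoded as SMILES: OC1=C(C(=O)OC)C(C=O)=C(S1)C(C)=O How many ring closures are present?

In SMILES, each pair of matching ring-closure digits denotes one ring-closing bond; the number of such bonds equals the number of independent rings.
Ring-closure bonds here: 1.

1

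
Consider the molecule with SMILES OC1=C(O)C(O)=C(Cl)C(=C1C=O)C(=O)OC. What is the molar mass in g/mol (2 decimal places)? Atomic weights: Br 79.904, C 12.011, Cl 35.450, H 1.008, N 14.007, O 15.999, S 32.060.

246.60 g/mol

First, the molecular formula is C9H7ClO6 (counting implicit H from valence).
  C: 9 × 12.011 = 108.099
  Cl: 1 × 35.450 = 35.450
  H: 7 × 1.008 = 7.056
  O: 6 × 15.999 = 95.994
Sum: 9×12.011 + 1×35.450 + 7×1.008 + 6×15.999 = 246.599 → 246.60 g/mol.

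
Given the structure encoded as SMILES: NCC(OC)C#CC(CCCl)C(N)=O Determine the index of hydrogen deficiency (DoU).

Degree of unsaturation = (number of rings) + (number of π bonds).
Ring closures in the SMILES: 0.
π bonds: 1 double bond (each 1 DoU), 1 triple bond (each 2 DoU) → 3 DoU from unsaturation.
Total DoU = 0 + 3 = 3.

3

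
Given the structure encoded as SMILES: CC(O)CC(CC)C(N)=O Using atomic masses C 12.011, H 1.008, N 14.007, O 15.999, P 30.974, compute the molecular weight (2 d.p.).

First, the molecular formula is C7H15NO2 (counting implicit H from valence).
  C: 7 × 12.011 = 84.077
  H: 15 × 1.008 = 15.120
  N: 1 × 14.007 = 14.007
  O: 2 × 15.999 = 31.998
Sum: 7×12.011 + 15×1.008 + 1×14.007 + 2×15.999 = 145.202 → 145.20 g/mol.

145.20 g/mol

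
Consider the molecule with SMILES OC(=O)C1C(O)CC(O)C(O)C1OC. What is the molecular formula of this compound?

C8H14O6

Walk through each heavy atom and fill implicit hydrogens from standard valence (C 4, N 3, O 2, S 2, halogen 1):
  atom 1: O, bond orders sum to 1 (valence 2) → 1 H
  atom 2: C, bond orders sum to 4 (valence 4) → 0 H
  atom 3: O, bond orders sum to 2 (valence 2) → 0 H
  atom 4: C, bond orders sum to 3 (valence 4) → 1 H
  atom 5: C, bond orders sum to 3 (valence 4) → 1 H
  atom 6: O, bond orders sum to 1 (valence 2) → 1 H
  atom 7: C, bond orders sum to 2 (valence 4) → 2 H
  atom 8: C, bond orders sum to 3 (valence 4) → 1 H
  atom 9: O, bond orders sum to 1 (valence 2) → 1 H
  atom 10: C, bond orders sum to 3 (valence 4) → 1 H
  atom 11: O, bond orders sum to 1 (valence 2) → 1 H
  atom 12: C, bond orders sum to 3 (valence 4) → 1 H
  atom 13: O, bond orders sum to 2 (valence 2) → 0 H
  atom 14: C, bond orders sum to 1 (valence 4) → 3 H
Totals → C:8, H:14, O:6.
In Hill order: C8H14O6.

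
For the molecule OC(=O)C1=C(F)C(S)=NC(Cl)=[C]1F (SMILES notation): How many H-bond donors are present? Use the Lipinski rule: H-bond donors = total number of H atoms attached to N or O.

Donors: find every N or O and count the H atoms it carries.
  atom 1 (O): bond orders sum to 1 → 1 H
  atom 3 (O): bond orders sum to 2 → 0 H
  atom 9 (N): bond orders sum to 3 → 0 H
Lipinski HBD = 1.

1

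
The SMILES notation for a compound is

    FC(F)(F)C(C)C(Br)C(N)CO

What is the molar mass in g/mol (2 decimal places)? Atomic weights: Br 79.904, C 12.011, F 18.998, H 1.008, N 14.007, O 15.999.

250.06 g/mol

First, the molecular formula is C6H11BrF3NO (counting implicit H from valence).
  Br: 1 × 79.904 = 79.904
  C: 6 × 12.011 = 72.066
  F: 3 × 18.998 = 56.994
  H: 11 × 1.008 = 11.088
  N: 1 × 14.007 = 14.007
  O: 1 × 15.999 = 15.999
Sum: 1×79.904 + 6×12.011 + 3×18.998 + 11×1.008 + 1×14.007 + 1×15.999 = 250.058 → 250.06 g/mol.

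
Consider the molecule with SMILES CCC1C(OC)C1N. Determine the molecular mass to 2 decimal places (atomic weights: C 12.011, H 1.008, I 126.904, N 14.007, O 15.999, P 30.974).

115.18 g/mol

First, the molecular formula is C6H13NO (counting implicit H from valence).
  C: 6 × 12.011 = 72.066
  H: 13 × 1.008 = 13.104
  N: 1 × 14.007 = 14.007
  O: 1 × 15.999 = 15.999
Sum: 6×12.011 + 13×1.008 + 1×14.007 + 1×15.999 = 115.176 → 115.18 g/mol.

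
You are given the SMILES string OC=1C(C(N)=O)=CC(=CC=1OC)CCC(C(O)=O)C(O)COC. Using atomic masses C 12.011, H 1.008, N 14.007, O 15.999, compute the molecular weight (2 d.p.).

First, the molecular formula is C15H21NO7 (counting implicit H from valence).
  C: 15 × 12.011 = 180.165
  H: 21 × 1.008 = 21.168
  N: 1 × 14.007 = 14.007
  O: 7 × 15.999 = 111.993
Sum: 15×12.011 + 21×1.008 + 1×14.007 + 7×15.999 = 327.333 → 327.33 g/mol.

327.33 g/mol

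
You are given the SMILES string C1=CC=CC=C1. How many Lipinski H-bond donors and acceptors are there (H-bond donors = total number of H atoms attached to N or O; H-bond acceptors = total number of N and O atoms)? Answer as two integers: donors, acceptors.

0, 0

Donors: find every N or O and count the H atoms it carries.
  (no N or O atoms present)
Lipinski HBD = 0.
Acceptors: N atoms = 0, O atoms = 0 → HBA = 0.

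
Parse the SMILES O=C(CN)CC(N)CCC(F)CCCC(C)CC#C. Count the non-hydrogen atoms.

19

Every atom symbol written in the SMILES (organic subset) is one heavy atom; implicit H are not written.
Heavy atoms by element → C:15, F:1, N:2, O:1.
Total: 19.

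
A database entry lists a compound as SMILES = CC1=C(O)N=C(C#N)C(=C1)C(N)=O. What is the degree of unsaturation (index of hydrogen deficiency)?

Degree of unsaturation = (number of rings) + (number of π bonds).
Ring closures in the SMILES: 1.
π bonds: 4 double bonds (each 1 DoU), 1 triple bond (each 2 DoU) → 6 DoU from unsaturation.
Total DoU = 1 + 6 = 7.

7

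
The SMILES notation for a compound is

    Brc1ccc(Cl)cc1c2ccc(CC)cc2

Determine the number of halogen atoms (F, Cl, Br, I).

2

Halogen atoms appear at heavy-atom positions 1, 6 (1×Br, 1×Cl).
Halogen count: 2.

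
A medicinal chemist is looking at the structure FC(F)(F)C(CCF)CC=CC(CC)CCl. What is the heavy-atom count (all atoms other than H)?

Every atom symbol written in the SMILES (organic subset) is one heavy atom; implicit H are not written.
Heavy atoms by element → C:11, Cl:1, F:4.
Total: 16.

16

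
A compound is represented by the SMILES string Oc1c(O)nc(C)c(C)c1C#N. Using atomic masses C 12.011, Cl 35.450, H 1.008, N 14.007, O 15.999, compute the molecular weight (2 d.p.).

164.16 g/mol

First, the molecular formula is C8H8N2O2 (counting implicit H from valence).
  C: 8 × 12.011 = 96.088
  H: 8 × 1.008 = 8.064
  N: 2 × 14.007 = 28.014
  O: 2 × 15.999 = 31.998
Sum: 8×12.011 + 8×1.008 + 2×14.007 + 2×15.999 = 164.164 → 164.16 g/mol.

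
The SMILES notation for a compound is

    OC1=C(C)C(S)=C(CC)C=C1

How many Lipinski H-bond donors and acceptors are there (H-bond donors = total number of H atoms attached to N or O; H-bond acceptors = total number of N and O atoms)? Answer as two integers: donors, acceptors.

Donors: find every N or O and count the H atoms it carries.
  atom 1 (O): bond orders sum to 1 → 1 H
Lipinski HBD = 1.
Acceptors: N atoms = 0, O atoms = 1 → HBA = 1.

1, 1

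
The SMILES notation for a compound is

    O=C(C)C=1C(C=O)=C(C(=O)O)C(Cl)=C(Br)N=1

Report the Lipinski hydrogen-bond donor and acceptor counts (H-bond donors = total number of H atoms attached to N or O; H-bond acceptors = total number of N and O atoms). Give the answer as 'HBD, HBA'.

1, 5

Donors: find every N or O and count the H atoms it carries.
  atom 1 (O): bond orders sum to 2 → 0 H
  atom 7 (O): bond orders sum to 2 → 0 H
  atom 10 (O): bond orders sum to 2 → 0 H
  atom 11 (O): bond orders sum to 1 → 1 H
  atom 16 (N): bond orders sum to 3 → 0 H
Lipinski HBD = 1.
Acceptors: N atoms = 1, O atoms = 4 → HBA = 5.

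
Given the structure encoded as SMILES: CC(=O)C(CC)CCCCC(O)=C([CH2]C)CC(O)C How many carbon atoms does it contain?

Count every carbon token in the SMILES (each C, including those in ring-closure positions and inside branches).
Carbon count: 16.

16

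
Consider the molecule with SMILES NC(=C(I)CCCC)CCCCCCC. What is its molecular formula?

Walk through each heavy atom and fill implicit hydrogens from standard valence (C 4, N 3, O 2, S 2, halogen 1):
  atom 1: N, bond orders sum to 1 (valence 3) → 2 H
  atom 2: C, bond orders sum to 4 (valence 4) → 0 H
  atom 3: C, bond orders sum to 4 (valence 4) → 0 H
  atom 4: I (halogen, monovalent) → 0 H
  atom 5: C, bond orders sum to 2 (valence 4) → 2 H
  atom 6: C, bond orders sum to 2 (valence 4) → 2 H
  atom 7: C, bond orders sum to 2 (valence 4) → 2 H
  atom 8: C, bond orders sum to 1 (valence 4) → 3 H
  atom 9: C, bond orders sum to 2 (valence 4) → 2 H
  atom 10: C, bond orders sum to 2 (valence 4) → 2 H
  atom 11: C, bond orders sum to 2 (valence 4) → 2 H
  atom 12: C, bond orders sum to 2 (valence 4) → 2 H
  atom 13: C, bond orders sum to 2 (valence 4) → 2 H
  atom 14: C, bond orders sum to 2 (valence 4) → 2 H
  atom 15: C, bond orders sum to 1 (valence 4) → 3 H
Totals → C:13, H:26, I:1, N:1.
In Hill order: C13H26IN.

C13H26IN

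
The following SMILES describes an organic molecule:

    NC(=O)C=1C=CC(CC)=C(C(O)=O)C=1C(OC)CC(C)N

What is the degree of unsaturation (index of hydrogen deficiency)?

6

Molecular formula: C15H22N2O4.
DoU = (2C + 2 + N − H − X) / 2, where X is the halogen count and O/S are ignored.
    = (2·15 + 2 + 2 − 22 − 0) / 2 = 12 / 2 = 6.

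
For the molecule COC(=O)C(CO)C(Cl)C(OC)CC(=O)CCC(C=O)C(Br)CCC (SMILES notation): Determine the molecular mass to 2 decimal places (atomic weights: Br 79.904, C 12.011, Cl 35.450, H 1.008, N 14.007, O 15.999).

443.76 g/mol

First, the molecular formula is C17H28BrClO6 (counting implicit H from valence).
  Br: 1 × 79.904 = 79.904
  C: 17 × 12.011 = 204.187
  Cl: 1 × 35.450 = 35.450
  H: 28 × 1.008 = 28.224
  O: 6 × 15.999 = 95.994
Sum: 1×79.904 + 17×12.011 + 1×35.450 + 28×1.008 + 6×15.999 = 443.759 → 443.76 g/mol.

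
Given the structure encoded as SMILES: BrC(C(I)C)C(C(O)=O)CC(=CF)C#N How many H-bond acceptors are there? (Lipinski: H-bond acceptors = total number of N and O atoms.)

N atoms: 1; O atoms: 2.
Lipinski HBA = 1 + 2 = 3.

3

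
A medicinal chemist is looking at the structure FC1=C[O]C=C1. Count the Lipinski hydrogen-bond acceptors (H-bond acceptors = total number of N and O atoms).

N atoms: 0; O atoms: 1.
Lipinski HBA = 0 + 1 = 1.

1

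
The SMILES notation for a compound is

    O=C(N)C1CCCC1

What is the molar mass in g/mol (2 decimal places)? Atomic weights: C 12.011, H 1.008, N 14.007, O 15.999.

113.16 g/mol

First, the molecular formula is C6H11NO (counting implicit H from valence).
  C: 6 × 12.011 = 72.066
  H: 11 × 1.008 = 11.088
  N: 1 × 14.007 = 14.007
  O: 1 × 15.999 = 15.999
Sum: 6×12.011 + 11×1.008 + 1×14.007 + 1×15.999 = 113.160 → 113.16 g/mol.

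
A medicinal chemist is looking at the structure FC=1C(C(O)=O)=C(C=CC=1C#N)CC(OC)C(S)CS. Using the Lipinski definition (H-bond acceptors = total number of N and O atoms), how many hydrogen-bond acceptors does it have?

4

N atoms: 1; O atoms: 3.
Lipinski HBA = 1 + 3 = 4.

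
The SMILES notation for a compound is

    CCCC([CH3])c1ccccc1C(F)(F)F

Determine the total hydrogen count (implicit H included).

Walk through each heavy atom and fill implicit hydrogens from standard valence (C 4, N 3, O 2, S 2, halogen 1); for lowercase aromatic atoms, an aromatic c carries 1 H when it has two neighbours and 0 H with three, and aromatic n carries 0 H:
  atom 1: C, bond orders sum to 1 (valence 4) → 3 H
  atom 2: C, bond orders sum to 2 (valence 4) → 2 H
  atom 3: C, bond orders sum to 2 (valence 4) → 2 H
  atom 4: C, bond orders sum to 3 (valence 4) → 1 H
  atom 5: C with explicit H count 3
  atom 6: aromatic c, 3 neighbours → 0 H
  atom 7: aromatic c, 2 neighbours → 1 H
  atom 8: aromatic c, 2 neighbours → 1 H
  atom 9: aromatic c, 2 neighbours → 1 H
  atom 10: aromatic c, 2 neighbours → 1 H
  atom 11: aromatic c, 3 neighbours → 0 H
  atom 12: C, bond orders sum to 4 (valence 4) → 0 H
  atom 13: F (halogen, monovalent) → 0 H
  atom 14: F (halogen, monovalent) → 0 H
  atom 15: F (halogen, monovalent) → 0 H
Total hydrogens: 15.

15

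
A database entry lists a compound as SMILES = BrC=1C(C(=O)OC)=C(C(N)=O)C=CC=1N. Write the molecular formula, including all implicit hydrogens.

C9H9BrN2O3

Walk through each heavy atom and fill implicit hydrogens from standard valence (C 4, N 3, O 2, S 2, halogen 1):
  atom 1: Br (halogen, monovalent) → 0 H
  atom 2: C, bond orders sum to 4 (valence 4) → 0 H
  atom 3: C, bond orders sum to 4 (valence 4) → 0 H
  atom 4: C, bond orders sum to 4 (valence 4) → 0 H
  atom 5: O, bond orders sum to 2 (valence 2) → 0 H
  atom 6: O, bond orders sum to 2 (valence 2) → 0 H
  atom 7: C, bond orders sum to 1 (valence 4) → 3 H
  atom 8: C, bond orders sum to 4 (valence 4) → 0 H
  atom 9: C, bond orders sum to 4 (valence 4) → 0 H
  atom 10: N, bond orders sum to 1 (valence 3) → 2 H
  atom 11: O, bond orders sum to 2 (valence 2) → 0 H
  atom 12: C, bond orders sum to 3 (valence 4) → 1 H
  atom 13: C, bond orders sum to 3 (valence 4) → 1 H
  atom 14: C, bond orders sum to 4 (valence 4) → 0 H
  atom 15: N, bond orders sum to 1 (valence 3) → 2 H
Totals → C:9, H:9, Br:1, N:2, O:3.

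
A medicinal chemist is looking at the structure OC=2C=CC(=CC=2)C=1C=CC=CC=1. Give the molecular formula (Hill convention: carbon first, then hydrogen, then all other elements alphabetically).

Walk through each heavy atom and fill implicit hydrogens from standard valence (C 4, N 3, O 2, S 2, halogen 1):
  atom 1: O, bond orders sum to 1 (valence 2) → 1 H
  atom 2: C, bond orders sum to 4 (valence 4) → 0 H
  atom 3: C, bond orders sum to 3 (valence 4) → 1 H
  atom 4: C, bond orders sum to 3 (valence 4) → 1 H
  atom 5: C, bond orders sum to 4 (valence 4) → 0 H
  atom 6: C, bond orders sum to 3 (valence 4) → 1 H
  atom 7: C, bond orders sum to 3 (valence 4) → 1 H
  atom 8: C, bond orders sum to 4 (valence 4) → 0 H
  atom 9: C, bond orders sum to 3 (valence 4) → 1 H
  atom 10: C, bond orders sum to 3 (valence 4) → 1 H
  atom 11: C, bond orders sum to 3 (valence 4) → 1 H
  atom 12: C, bond orders sum to 3 (valence 4) → 1 H
  atom 13: C, bond orders sum to 3 (valence 4) → 1 H
Totals → C:12, H:10, O:1.
In Hill order: C12H10O.

C12H10O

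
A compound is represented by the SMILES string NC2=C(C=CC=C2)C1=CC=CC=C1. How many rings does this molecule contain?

2

In SMILES, each pair of matching ring-closure digits denotes one ring-closing bond; the number of such bonds equals the number of independent rings.
Ring-closure bonds here: 2.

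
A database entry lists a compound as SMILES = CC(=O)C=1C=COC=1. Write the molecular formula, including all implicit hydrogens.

C6H6O2

Walk through each heavy atom and fill implicit hydrogens from standard valence (C 4, N 3, O 2, S 2, halogen 1):
  atom 1: C, bond orders sum to 1 (valence 4) → 3 H
  atom 2: C, bond orders sum to 4 (valence 4) → 0 H
  atom 3: O, bond orders sum to 2 (valence 2) → 0 H
  atom 4: C, bond orders sum to 4 (valence 4) → 0 H
  atom 5: C, bond orders sum to 3 (valence 4) → 1 H
  atom 6: C, bond orders sum to 3 (valence 4) → 1 H
  atom 7: O, bond orders sum to 2 (valence 2) → 0 H
  atom 8: C, bond orders sum to 3 (valence 4) → 1 H
Totals → C:6, H:6, O:2.
In Hill order: C6H6O2.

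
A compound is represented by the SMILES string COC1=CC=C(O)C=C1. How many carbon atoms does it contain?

7

Count every carbon token in the SMILES (each C, including those in ring-closure positions and inside branches).
Carbon count: 7.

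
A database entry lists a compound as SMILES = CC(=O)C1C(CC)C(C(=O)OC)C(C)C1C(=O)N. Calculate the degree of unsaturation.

Molecular formula: C13H21NO4.
DoU = (2C + 2 + N − H − X) / 2, where X is the halogen count and O/S are ignored.
    = (2·13 + 2 + 1 − 21 − 0) / 2 = 8 / 2 = 4.

4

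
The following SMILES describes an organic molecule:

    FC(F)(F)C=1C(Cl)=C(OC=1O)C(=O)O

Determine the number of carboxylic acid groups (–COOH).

1

The carboxylic acid motif appears at heavy-atom position 12 in the SMILES.
Other groups present: 1 hydroxyl.
Carboxylic acid count: 1.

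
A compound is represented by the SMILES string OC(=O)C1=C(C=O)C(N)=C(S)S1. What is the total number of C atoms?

6

Count every carbon token in the SMILES (each C, including those in ring-closure positions and inside branches).
Carbon count: 6.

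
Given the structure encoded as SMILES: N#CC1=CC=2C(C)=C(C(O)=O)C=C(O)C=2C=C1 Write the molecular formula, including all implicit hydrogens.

Walk through each heavy atom and fill implicit hydrogens from standard valence (C 4, N 3, O 2, S 2, halogen 1):
  atom 1: N, bond orders sum to 3 (valence 3) → 0 H
  atom 2: C, bond orders sum to 4 (valence 4) → 0 H
  atom 3: C, bond orders sum to 4 (valence 4) → 0 H
  atom 4: C, bond orders sum to 3 (valence 4) → 1 H
  atom 5: C, bond orders sum to 4 (valence 4) → 0 H
  atom 6: C, bond orders sum to 4 (valence 4) → 0 H
  atom 7: C, bond orders sum to 1 (valence 4) → 3 H
  atom 8: C, bond orders sum to 4 (valence 4) → 0 H
  atom 9: C, bond orders sum to 4 (valence 4) → 0 H
  atom 10: O, bond orders sum to 1 (valence 2) → 1 H
  atom 11: O, bond orders sum to 2 (valence 2) → 0 H
  atom 12: C, bond orders sum to 3 (valence 4) → 1 H
  atom 13: C, bond orders sum to 4 (valence 4) → 0 H
  atom 14: O, bond orders sum to 1 (valence 2) → 1 H
  atom 15: C, bond orders sum to 4 (valence 4) → 0 H
  atom 16: C, bond orders sum to 3 (valence 4) → 1 H
  atom 17: C, bond orders sum to 3 (valence 4) → 1 H
Totals → C:13, H:9, N:1, O:3.

C13H9NO3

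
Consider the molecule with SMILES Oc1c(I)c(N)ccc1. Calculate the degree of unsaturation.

Molecular formula: C6H6INO.
DoU = (2C + 2 + N − H − X) / 2, where X is the halogen count and O/S are ignored.
    = (2·6 + 2 + 1 − 6 − 1) / 2 = 8 / 2 = 4.

4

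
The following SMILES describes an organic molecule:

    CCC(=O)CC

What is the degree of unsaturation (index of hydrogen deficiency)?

1

Degree of unsaturation = (number of rings) + (number of π bonds).
Ring closures in the SMILES: 0.
π bonds: 1 double bond (each 1 DoU) → 1 DoU from unsaturation.
Total DoU = 0 + 1 = 1.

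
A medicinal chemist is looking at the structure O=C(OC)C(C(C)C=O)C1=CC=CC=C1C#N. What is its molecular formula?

Walk through each heavy atom and fill implicit hydrogens from standard valence (C 4, N 3, O 2, S 2, halogen 1):
  atom 1: O, bond orders sum to 2 (valence 2) → 0 H
  atom 2: C, bond orders sum to 4 (valence 4) → 0 H
  atom 3: O, bond orders sum to 2 (valence 2) → 0 H
  atom 4: C, bond orders sum to 1 (valence 4) → 3 H
  atom 5: C, bond orders sum to 3 (valence 4) → 1 H
  atom 6: C, bond orders sum to 3 (valence 4) → 1 H
  atom 7: C, bond orders sum to 1 (valence 4) → 3 H
  atom 8: C, bond orders sum to 3 (valence 4) → 1 H
  atom 9: O, bond orders sum to 2 (valence 2) → 0 H
  atom 10: C, bond orders sum to 4 (valence 4) → 0 H
  atom 11: C, bond orders sum to 3 (valence 4) → 1 H
  atom 12: C, bond orders sum to 3 (valence 4) → 1 H
  atom 13: C, bond orders sum to 3 (valence 4) → 1 H
  atom 14: C, bond orders sum to 3 (valence 4) → 1 H
  atom 15: C, bond orders sum to 4 (valence 4) → 0 H
  atom 16: C, bond orders sum to 4 (valence 4) → 0 H
  atom 17: N, bond orders sum to 3 (valence 3) → 0 H
Totals → C:13, H:13, N:1, O:3.
In Hill order: C13H13NO3.

C13H13NO3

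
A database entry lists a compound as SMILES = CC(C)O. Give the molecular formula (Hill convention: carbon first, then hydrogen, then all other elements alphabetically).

C3H8O

Walk through each heavy atom and fill implicit hydrogens from standard valence (C 4, N 3, O 2, S 2, halogen 1):
  atom 1: C, bond orders sum to 1 (valence 4) → 3 H
  atom 2: C, bond orders sum to 3 (valence 4) → 1 H
  atom 3: C, bond orders sum to 1 (valence 4) → 3 H
  atom 4: O, bond orders sum to 1 (valence 2) → 1 H
Totals → C:3, H:8, O:1.
In Hill order: C3H8O.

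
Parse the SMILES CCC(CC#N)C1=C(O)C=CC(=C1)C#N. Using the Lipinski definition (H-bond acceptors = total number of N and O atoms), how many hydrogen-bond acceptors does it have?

3

N atoms: 2; O atoms: 1.
Lipinski HBA = 2 + 1 = 3.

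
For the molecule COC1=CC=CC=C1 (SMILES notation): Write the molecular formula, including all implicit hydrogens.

C7H8O

Walk through each heavy atom and fill implicit hydrogens from standard valence (C 4, N 3, O 2, S 2, halogen 1):
  atom 1: C, bond orders sum to 1 (valence 4) → 3 H
  atom 2: O, bond orders sum to 2 (valence 2) → 0 H
  atom 3: C, bond orders sum to 4 (valence 4) → 0 H
  atom 4: C, bond orders sum to 3 (valence 4) → 1 H
  atom 5: C, bond orders sum to 3 (valence 4) → 1 H
  atom 6: C, bond orders sum to 3 (valence 4) → 1 H
  atom 7: C, bond orders sum to 3 (valence 4) → 1 H
  atom 8: C, bond orders sum to 3 (valence 4) → 1 H
Totals → C:7, H:8, O:1.
In Hill order: C7H8O.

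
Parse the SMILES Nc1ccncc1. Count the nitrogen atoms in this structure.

2

Scan the SMILES for N atoms (remember two-letter symbols like Cl and Br are single atoms).
Nitrogen count: 2.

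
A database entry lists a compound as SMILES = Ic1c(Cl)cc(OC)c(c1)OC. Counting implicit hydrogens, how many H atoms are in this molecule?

Walk through each heavy atom and fill implicit hydrogens from standard valence (C 4, N 3, O 2, S 2, halogen 1); for lowercase aromatic atoms, an aromatic c carries 1 H when it has two neighbours and 0 H with three, and aromatic n carries 0 H:
  atom 1: I (halogen, monovalent) → 0 H
  atom 2: aromatic c, 3 neighbours → 0 H
  atom 3: aromatic c, 3 neighbours → 0 H
  atom 4: Cl (halogen, monovalent) → 0 H
  atom 5: aromatic c, 2 neighbours → 1 H
  atom 6: aromatic c, 3 neighbours → 0 H
  atom 7: O, bond orders sum to 2 (valence 2) → 0 H
  atom 8: C, bond orders sum to 1 (valence 4) → 3 H
  atom 9: aromatic c, 3 neighbours → 0 H
  atom 10: aromatic c, 2 neighbours → 1 H
  atom 11: O, bond orders sum to 2 (valence 2) → 0 H
  atom 12: C, bond orders sum to 1 (valence 4) → 3 H
Total hydrogens: 8.

8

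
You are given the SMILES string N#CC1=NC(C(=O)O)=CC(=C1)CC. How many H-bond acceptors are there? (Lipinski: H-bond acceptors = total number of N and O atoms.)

N atoms: 2; O atoms: 2.
Lipinski HBA = 2 + 2 = 4.

4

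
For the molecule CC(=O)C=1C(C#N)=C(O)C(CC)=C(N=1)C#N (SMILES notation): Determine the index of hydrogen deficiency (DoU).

9

Degree of unsaturation = (number of rings) + (number of π bonds).
Ring closures in the SMILES: 1.
π bonds: 4 double bonds (each 1 DoU), 2 triple bonds (each 2 DoU) → 8 DoU from unsaturation.
Total DoU = 1 + 8 = 9.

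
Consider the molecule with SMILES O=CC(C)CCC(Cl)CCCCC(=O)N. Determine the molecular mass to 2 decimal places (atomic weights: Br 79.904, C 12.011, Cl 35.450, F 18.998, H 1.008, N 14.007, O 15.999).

First, the molecular formula is C11H20ClNO2 (counting implicit H from valence).
  C: 11 × 12.011 = 132.121
  Cl: 1 × 35.450 = 35.450
  H: 20 × 1.008 = 20.160
  N: 1 × 14.007 = 14.007
  O: 2 × 15.999 = 31.998
Sum: 11×12.011 + 1×35.450 + 20×1.008 + 1×14.007 + 2×15.999 = 233.736 → 233.74 g/mol.

233.74 g/mol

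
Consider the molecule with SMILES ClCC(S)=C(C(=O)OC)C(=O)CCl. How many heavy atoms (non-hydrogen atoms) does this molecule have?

Every atom symbol written in the SMILES (organic subset) is one heavy atom; implicit H are not written.
Heavy atoms by element → C:7, Cl:2, O:3, S:1.
Total: 13.

13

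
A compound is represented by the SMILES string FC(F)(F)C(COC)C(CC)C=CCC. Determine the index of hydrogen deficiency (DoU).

1

Molecular formula: C11H19F3O.
DoU = (2C + 2 + N − H − X) / 2, where X is the halogen count and O/S are ignored.
    = (2·11 + 2 + 0 − 19 − 3) / 2 = 2 / 2 = 1.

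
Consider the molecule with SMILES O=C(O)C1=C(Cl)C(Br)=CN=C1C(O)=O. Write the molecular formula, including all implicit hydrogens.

Walk through each heavy atom and fill implicit hydrogens from standard valence (C 4, N 3, O 2, S 2, halogen 1):
  atom 1: O, bond orders sum to 2 (valence 2) → 0 H
  atom 2: C, bond orders sum to 4 (valence 4) → 0 H
  atom 3: O, bond orders sum to 1 (valence 2) → 1 H
  atom 4: C, bond orders sum to 4 (valence 4) → 0 H
  atom 5: C, bond orders sum to 4 (valence 4) → 0 H
  atom 6: Cl (halogen, monovalent) → 0 H
  atom 7: C, bond orders sum to 4 (valence 4) → 0 H
  atom 8: Br (halogen, monovalent) → 0 H
  atom 9: C, bond orders sum to 3 (valence 4) → 1 H
  atom 10: N, bond orders sum to 3 (valence 3) → 0 H
  atom 11: C, bond orders sum to 4 (valence 4) → 0 H
  atom 12: C, bond orders sum to 4 (valence 4) → 0 H
  atom 13: O, bond orders sum to 1 (valence 2) → 1 H
  atom 14: O, bond orders sum to 2 (valence 2) → 0 H
Totals → C:7, H:3, Br:1, Cl:1, N:1, O:4.
In Hill order: C7H3BrClNO4.

C7H3BrClNO4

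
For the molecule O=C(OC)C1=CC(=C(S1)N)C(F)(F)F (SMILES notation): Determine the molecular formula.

C7H6F3NO2S

Walk through each heavy atom and fill implicit hydrogens from standard valence (C 4, N 3, O 2, S 2, halogen 1):
  atom 1: O, bond orders sum to 2 (valence 2) → 0 H
  atom 2: C, bond orders sum to 4 (valence 4) → 0 H
  atom 3: O, bond orders sum to 2 (valence 2) → 0 H
  atom 4: C, bond orders sum to 1 (valence 4) → 3 H
  atom 5: C, bond orders sum to 4 (valence 4) → 0 H
  atom 6: C, bond orders sum to 3 (valence 4) → 1 H
  atom 7: C, bond orders sum to 4 (valence 4) → 0 H
  atom 8: C, bond orders sum to 4 (valence 4) → 0 H
  atom 9: S, bond orders sum to 2 (valence 2) → 0 H
  atom 10: N, bond orders sum to 1 (valence 3) → 2 H
  atom 11: C, bond orders sum to 4 (valence 4) → 0 H
  atom 12: F (halogen, monovalent) → 0 H
  atom 13: F (halogen, monovalent) → 0 H
  atom 14: F (halogen, monovalent) → 0 H
Totals → C:7, H:6, F:3, N:1, O:2, S:1.
In Hill order: C7H6F3NO2S.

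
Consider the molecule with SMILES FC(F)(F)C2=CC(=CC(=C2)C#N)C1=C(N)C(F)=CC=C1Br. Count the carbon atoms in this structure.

14

Count every carbon token in the SMILES (each C, including those in ring-closure positions and inside branches).
Carbon count: 14.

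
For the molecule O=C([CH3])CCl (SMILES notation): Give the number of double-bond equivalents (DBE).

1

Molecular formula: C3H5ClO.
DoU = (2C + 2 + N − H − X) / 2, where X is the halogen count and O/S are ignored.
    = (2·3 + 2 + 0 − 5 − 1) / 2 = 2 / 2 = 1.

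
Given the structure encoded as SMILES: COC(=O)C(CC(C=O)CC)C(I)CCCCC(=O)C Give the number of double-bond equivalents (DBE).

3

Molecular formula: C15H25IO4.
DoU = (2C + 2 + N − H − X) / 2, where X is the halogen count and O/S are ignored.
    = (2·15 + 2 + 0 − 25 − 1) / 2 = 6 / 2 = 3.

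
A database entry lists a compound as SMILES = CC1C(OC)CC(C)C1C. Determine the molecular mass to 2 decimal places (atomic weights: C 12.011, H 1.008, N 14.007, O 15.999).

First, the molecular formula is C9H18O (counting implicit H from valence).
  C: 9 × 12.011 = 108.099
  H: 18 × 1.008 = 18.144
  O: 1 × 15.999 = 15.999
Sum: 9×12.011 + 18×1.008 + 1×15.999 = 142.242 → 142.24 g/mol.

142.24 g/mol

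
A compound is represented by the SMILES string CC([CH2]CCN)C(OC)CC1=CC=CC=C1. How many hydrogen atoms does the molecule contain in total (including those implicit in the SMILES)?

23

Walk through each heavy atom and fill implicit hydrogens from standard valence (C 4, N 3, O 2, S 2, halogen 1):
  atom 1: C, bond orders sum to 1 (valence 4) → 3 H
  atom 2: C, bond orders sum to 3 (valence 4) → 1 H
  atom 3: C with explicit H count 2
  atom 4: C, bond orders sum to 2 (valence 4) → 2 H
  atom 5: C, bond orders sum to 2 (valence 4) → 2 H
  atom 6: N, bond orders sum to 1 (valence 3) → 2 H
  atom 7: C, bond orders sum to 3 (valence 4) → 1 H
  atom 8: O, bond orders sum to 2 (valence 2) → 0 H
  atom 9: C, bond orders sum to 1 (valence 4) → 3 H
  atom 10: C, bond orders sum to 2 (valence 4) → 2 H
  atom 11: C, bond orders sum to 4 (valence 4) → 0 H
  atom 12: C, bond orders sum to 3 (valence 4) → 1 H
  atom 13: C, bond orders sum to 3 (valence 4) → 1 H
  atom 14: C, bond orders sum to 3 (valence 4) → 1 H
  atom 15: C, bond orders sum to 3 (valence 4) → 1 H
  atom 16: C, bond orders sum to 3 (valence 4) → 1 H
Total hydrogens: 23.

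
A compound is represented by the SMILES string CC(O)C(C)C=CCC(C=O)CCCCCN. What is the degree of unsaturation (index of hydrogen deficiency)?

2

Degree of unsaturation = (number of rings) + (number of π bonds).
Ring closures in the SMILES: 0.
π bonds: 2 double bonds (each 1 DoU) → 2 DoU from unsaturation.
Total DoU = 0 + 2 = 2.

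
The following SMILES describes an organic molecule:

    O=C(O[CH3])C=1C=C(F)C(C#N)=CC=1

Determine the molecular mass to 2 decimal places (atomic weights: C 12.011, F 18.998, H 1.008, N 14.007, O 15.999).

179.15 g/mol

First, the molecular formula is C9H6FNO2 (counting implicit H from valence).
  C: 9 × 12.011 = 108.099
  F: 1 × 18.998 = 18.998
  H: 6 × 1.008 = 6.048
  N: 1 × 14.007 = 14.007
  O: 2 × 15.999 = 31.998
Sum: 9×12.011 + 1×18.998 + 6×1.008 + 1×14.007 + 2×15.999 = 179.150 → 179.15 g/mol.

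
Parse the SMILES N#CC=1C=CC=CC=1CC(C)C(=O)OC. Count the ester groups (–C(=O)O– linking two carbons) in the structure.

1

The ester motif appears at heavy-atom position 12 in the SMILES.
Other groups present: 1 nitrile.
Ester count: 1.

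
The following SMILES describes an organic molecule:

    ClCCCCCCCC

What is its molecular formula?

C8H17Cl

Walk through each heavy atom and fill implicit hydrogens from standard valence (C 4, N 3, O 2, S 2, halogen 1):
  atom 1: Cl (halogen, monovalent) → 0 H
  atom 2: C, bond orders sum to 2 (valence 4) → 2 H
  atom 3: C, bond orders sum to 2 (valence 4) → 2 H
  atom 4: C, bond orders sum to 2 (valence 4) → 2 H
  atom 5: C, bond orders sum to 2 (valence 4) → 2 H
  atom 6: C, bond orders sum to 2 (valence 4) → 2 H
  atom 7: C, bond orders sum to 2 (valence 4) → 2 H
  atom 8: C, bond orders sum to 2 (valence 4) → 2 H
  atom 9: C, bond orders sum to 1 (valence 4) → 3 H
Totals → C:8, H:17, Cl:1.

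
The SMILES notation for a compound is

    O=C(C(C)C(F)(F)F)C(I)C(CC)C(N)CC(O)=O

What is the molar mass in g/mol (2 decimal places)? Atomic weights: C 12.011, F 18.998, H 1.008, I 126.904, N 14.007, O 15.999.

395.16 g/mol

First, the molecular formula is C11H17F3INO3 (counting implicit H from valence).
  C: 11 × 12.011 = 132.121
  F: 3 × 18.998 = 56.994
  H: 17 × 1.008 = 17.136
  I: 1 × 126.904 = 126.904
  N: 1 × 14.007 = 14.007
  O: 3 × 15.999 = 47.997
Sum: 11×12.011 + 3×18.998 + 17×1.008 + 1×126.904 + 1×14.007 + 3×15.999 = 395.159 → 395.16 g/mol.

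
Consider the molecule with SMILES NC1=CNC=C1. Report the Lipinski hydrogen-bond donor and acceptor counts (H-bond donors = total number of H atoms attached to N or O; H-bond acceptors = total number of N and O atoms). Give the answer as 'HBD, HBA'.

3, 2

Donors: find every N or O and count the H atoms it carries.
  atom 1 (N): bond orders sum to 1 → 2 H
  atom 4 (N): bond orders sum to 2 → 1 H
Lipinski HBD = 3.
Acceptors: N atoms = 2, O atoms = 0 → HBA = 2.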